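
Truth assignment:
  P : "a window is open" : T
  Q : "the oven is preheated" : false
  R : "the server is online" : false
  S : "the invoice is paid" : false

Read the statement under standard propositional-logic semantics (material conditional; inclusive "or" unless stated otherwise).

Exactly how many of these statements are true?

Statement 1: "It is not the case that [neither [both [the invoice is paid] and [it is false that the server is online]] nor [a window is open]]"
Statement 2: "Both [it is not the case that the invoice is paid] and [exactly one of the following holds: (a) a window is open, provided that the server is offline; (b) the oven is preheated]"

2

Statement 1: In symbols: ¬((S ∧ ¬R) ↓ P)

¬R = ¬F = T
S ∧ ¬R = F ∧ T = F
(S ∧ ¬R) ↓ P = F ↓ T = F
¬((S ∧ ¬R) ↓ P) = ¬F = T
So Statement 1 is true.

Statement 2: This is ¬S ∧ ((¬R → P) ⊕ Q).

¬S = ¬F = T
¬R = ¬F = T
¬R → P = T → T = T
(¬R → P) ⊕ Q = T ⊕ F = T
¬S ∧ ((¬R → P) ⊕ Q) = T ∧ T = T
Hence Statement 2 is true.

2 of the 2 statements are true (Statement 1, Statement 2).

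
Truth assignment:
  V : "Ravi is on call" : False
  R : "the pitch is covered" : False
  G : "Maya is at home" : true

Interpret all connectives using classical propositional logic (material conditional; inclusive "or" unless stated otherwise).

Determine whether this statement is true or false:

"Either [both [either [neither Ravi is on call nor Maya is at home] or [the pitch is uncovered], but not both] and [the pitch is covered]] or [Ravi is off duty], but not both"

Values: V=F, G=T, R=F.
In symbols: (((V nor G) xor ~R) & R) xor ~V

V nor G = F nor T = F
~R = ~F = T
(V nor G) xor ~R = F xor T = T
((V nor G) xor ~R) & R = T & F = F
~V = ~F = T
(((V nor G) xor ~R) & R) xor ~V = F xor T = T

True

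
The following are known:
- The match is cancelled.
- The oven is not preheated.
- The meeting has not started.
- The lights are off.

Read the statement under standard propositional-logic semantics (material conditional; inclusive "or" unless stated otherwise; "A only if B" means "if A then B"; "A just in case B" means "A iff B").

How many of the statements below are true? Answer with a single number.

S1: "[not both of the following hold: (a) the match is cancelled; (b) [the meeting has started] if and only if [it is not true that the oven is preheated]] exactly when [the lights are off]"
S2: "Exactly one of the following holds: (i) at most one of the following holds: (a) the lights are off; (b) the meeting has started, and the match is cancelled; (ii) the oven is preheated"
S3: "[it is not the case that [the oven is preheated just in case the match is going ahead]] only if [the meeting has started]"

3

Let P = "the match is cancelled" (T), R = "the meeting has started" (F), Q = "the oven is preheated" (F), S = "the lights are on" (F).

S1: This is (P ↑ (R ↔ ¬Q)) ↔ ¬S.

¬Q = ¬F = T
R ↔ ¬Q = F ↔ T = F
P ↑ (R ↔ ¬Q) = T ↑ F = T
¬S = ¬F = T
(P ↑ (R ↔ ¬Q)) ↔ ¬S = T ↔ T = T
So S1 is true.

S2: In symbols: (¬S ↑ (R ∧ P)) ⊕ Q

¬S = ¬F = T
R ∧ P = F ∧ T = F
¬S ↑ (R ∧ P) = T ↑ F = T
(¬S ↑ (R ∧ P)) ⊕ Q = T ⊕ F = T
Hence S2 is true.

S3: Parsed as ¬(Q ↔ ¬P) → R

¬P = ¬T = F
Q ↔ ¬P = F ↔ F = T
¬(Q ↔ ¬P) = ¬T = F
¬(Q ↔ ¬P) → R = F → F = T
Hence S3 is true.

3 of the 3 statements are true.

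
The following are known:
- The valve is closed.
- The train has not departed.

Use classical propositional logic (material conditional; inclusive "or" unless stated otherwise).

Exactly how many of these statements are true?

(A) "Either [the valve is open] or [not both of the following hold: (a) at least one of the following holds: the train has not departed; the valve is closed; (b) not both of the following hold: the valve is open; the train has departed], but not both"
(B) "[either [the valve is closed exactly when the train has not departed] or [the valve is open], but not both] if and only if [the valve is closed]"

1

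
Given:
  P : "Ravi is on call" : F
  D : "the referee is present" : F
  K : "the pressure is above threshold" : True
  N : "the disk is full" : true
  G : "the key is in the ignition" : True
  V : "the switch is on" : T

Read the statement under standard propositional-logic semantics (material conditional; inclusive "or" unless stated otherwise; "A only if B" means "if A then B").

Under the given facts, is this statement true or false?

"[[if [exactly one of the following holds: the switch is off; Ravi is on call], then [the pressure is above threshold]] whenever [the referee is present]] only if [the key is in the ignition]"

True

Parsed as (D -> ((~V xor P) -> K)) -> G

~V = ~T = F
~V xor P = F xor F = F
(~V xor P) -> K = F -> T = T
D -> ((~V xor P) -> K) = F -> T = T
(D -> ((~V xor P) -> K)) -> G = T -> T = T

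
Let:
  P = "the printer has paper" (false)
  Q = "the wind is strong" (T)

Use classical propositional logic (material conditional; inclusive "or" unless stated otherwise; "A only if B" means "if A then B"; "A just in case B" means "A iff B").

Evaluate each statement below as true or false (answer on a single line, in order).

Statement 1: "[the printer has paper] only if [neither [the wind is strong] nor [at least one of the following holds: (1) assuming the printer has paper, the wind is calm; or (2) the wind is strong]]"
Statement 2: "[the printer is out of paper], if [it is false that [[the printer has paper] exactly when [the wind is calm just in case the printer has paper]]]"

Statement 1 T / Statement 2 T

Statement 1: Parsed as P -> (Q nor ((P -> not Q) or Q))

not Q = not True = False
P -> not Q = False -> False = True
(P -> not Q) or Q = True or True = True
Q nor ((P -> not Q) or Q) = True nor True = False
P -> (Q nor ((P -> not Q) or Q)) = False -> False = True
Hence Statement 1 is true.

Statement 2: Formalization: not (P iff (not Q iff P)) -> not P

not Q = not True = False
not Q iff P = False iff False = True
P iff (not Q iff P) = False iff True = False
not (P iff (not Q iff P)) = not False = True
not P = not False = True
not (P iff (not Q iff P)) -> not P = True -> True = True
Hence Statement 2 is true.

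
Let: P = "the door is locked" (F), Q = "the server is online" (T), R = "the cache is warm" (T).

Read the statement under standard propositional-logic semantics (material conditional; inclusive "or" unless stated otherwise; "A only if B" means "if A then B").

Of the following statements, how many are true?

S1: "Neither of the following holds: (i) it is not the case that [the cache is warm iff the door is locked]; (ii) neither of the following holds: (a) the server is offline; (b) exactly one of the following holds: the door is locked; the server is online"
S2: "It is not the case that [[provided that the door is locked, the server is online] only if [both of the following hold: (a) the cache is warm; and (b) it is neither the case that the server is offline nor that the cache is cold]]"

0

S1: This is not (R iff P) nor (not Q nor (P xor Q)).

R iff P = True iff False = False
not (R iff P) = not False = True
not Q = not True = False
P xor Q = False xor True = True
not Q nor (P xor Q) = False nor True = False
not (R iff P) nor (not Q nor (P xor Q)) = True nor False = False
Hence S1 is false.

S2: In symbols: not ((P -> Q) -> (R and (not Q nor not R)))

P -> Q = False -> True = True
not Q = not True = False
not R = not True = False
not Q nor not R = False nor False = True
R and (not Q nor not R) = True and True = True
(P -> Q) -> (R and (not Q nor not R)) = True -> True = True
not ((P -> Q) -> (R and (not Q nor not R))) = not True = False
So S2 is false.

True statements: 0 (none).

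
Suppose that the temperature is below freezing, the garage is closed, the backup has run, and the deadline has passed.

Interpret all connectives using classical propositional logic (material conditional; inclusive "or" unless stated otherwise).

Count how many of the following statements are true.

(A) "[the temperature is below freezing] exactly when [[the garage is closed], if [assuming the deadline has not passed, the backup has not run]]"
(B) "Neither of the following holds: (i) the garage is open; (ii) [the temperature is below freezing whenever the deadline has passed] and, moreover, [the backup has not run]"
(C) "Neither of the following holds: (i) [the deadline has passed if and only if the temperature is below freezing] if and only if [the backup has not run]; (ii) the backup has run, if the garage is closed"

2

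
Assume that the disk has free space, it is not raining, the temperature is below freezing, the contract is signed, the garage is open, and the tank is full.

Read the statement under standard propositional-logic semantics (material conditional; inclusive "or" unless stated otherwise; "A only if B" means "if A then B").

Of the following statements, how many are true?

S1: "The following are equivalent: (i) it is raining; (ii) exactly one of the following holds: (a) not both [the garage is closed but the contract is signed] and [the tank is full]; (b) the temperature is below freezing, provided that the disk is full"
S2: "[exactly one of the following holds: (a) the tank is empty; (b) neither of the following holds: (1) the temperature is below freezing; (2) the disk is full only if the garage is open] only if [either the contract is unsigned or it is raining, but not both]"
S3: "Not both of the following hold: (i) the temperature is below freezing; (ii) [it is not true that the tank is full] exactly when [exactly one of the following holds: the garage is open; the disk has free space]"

2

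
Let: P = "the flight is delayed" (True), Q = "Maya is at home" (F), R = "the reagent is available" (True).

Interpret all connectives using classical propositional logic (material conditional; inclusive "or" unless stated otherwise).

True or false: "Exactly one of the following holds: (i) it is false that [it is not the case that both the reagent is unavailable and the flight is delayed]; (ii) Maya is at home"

false

Values: R=T, P=T, Q=F.
In symbols: ~(~R nand P) xor Q

~R = ~T = F
~R nand P = F nand T = T
~(~R nand P) = ~T = F
~(~R nand P) xor Q = F xor F = F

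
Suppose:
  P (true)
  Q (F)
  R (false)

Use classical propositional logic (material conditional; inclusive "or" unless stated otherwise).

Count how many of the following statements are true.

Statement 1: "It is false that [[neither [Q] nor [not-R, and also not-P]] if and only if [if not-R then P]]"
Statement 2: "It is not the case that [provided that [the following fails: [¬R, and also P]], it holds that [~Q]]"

Statement 1: Parsed as ¬((Q ↓ (¬R ∧ ¬P)) ↔ (¬R → P))

¬R = ¬F = T
¬P = ¬T = F
¬R ∧ ¬P = T ∧ F = F
Q ↓ (¬R ∧ ¬P) = F ↓ F = T
¬R = ¬F = T
¬R → P = T → T = T
(Q ↓ (¬R ∧ ¬P)) ↔ (¬R → P) = T ↔ T = T
¬((Q ↓ (¬R ∧ ¬P)) ↔ (¬R → P)) = ¬T = F
Hence Statement 1 is false.

Statement 2: In symbols: ¬(¬(¬R ∧ P) → ¬Q)

¬R = ¬F = T
¬R ∧ P = T ∧ T = T
¬(¬R ∧ P) = ¬T = F
¬Q = ¬F = T
¬(¬R ∧ P) → ¬Q = F → T = T
¬(¬(¬R ∧ P) → ¬Q) = ¬T = F
Thus Statement 2 is false.

True statements: 0 (none).

0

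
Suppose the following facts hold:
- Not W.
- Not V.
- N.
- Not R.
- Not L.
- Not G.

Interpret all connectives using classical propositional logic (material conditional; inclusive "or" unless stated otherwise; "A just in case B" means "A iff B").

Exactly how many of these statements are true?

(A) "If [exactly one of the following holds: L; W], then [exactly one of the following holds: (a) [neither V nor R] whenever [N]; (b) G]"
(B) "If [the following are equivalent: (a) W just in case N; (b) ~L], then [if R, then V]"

2

(A): This is (L ⊕ W) → ((N → (V ↓ R)) ⊕ G).

L ⊕ W = F ⊕ F = F
V ↓ R = F ↓ F = T
N → (V ↓ R) = T → T = T
(N → (V ↓ R)) ⊕ G = T ⊕ F = T
(L ⊕ W) → ((N → (V ↓ R)) ⊕ G) = F → T = T
Thus (A) is true.

(B): Formalization: ((W ↔ N) ↔ ¬L) → (R → V)

W ↔ N = F ↔ T = F
¬L = ¬F = T
(W ↔ N) ↔ ¬L = F ↔ T = F
R → V = F → F = T
((W ↔ N) ↔ ¬L) → (R → V) = F → T = T
Hence (B) is true.

Count: 2.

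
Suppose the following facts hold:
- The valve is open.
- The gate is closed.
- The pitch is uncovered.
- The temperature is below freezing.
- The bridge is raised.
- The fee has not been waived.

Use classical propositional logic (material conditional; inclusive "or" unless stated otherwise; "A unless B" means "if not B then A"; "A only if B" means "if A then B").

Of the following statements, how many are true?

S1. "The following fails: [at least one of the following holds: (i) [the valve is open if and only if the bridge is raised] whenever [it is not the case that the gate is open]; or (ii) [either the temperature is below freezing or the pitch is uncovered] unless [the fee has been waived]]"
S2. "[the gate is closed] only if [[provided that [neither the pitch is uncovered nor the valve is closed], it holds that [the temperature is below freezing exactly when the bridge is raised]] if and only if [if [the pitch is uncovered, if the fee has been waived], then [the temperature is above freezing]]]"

Let V = "the gate is open" (F), M = "the valve is open" (T), L = "the bridge is raised" (T), U = "the temperature is below freezing" (T), N = "the pitch is covered" (F), R = "the fee has been waived" (F).

S1: Formalization: ¬((¬V → (M ↔ L)) ∨ ((U ∨ ¬N) ∨ R))

¬V = ¬F = T
M ↔ L = T ↔ T = T
¬V → (M ↔ L) = T → T = T
¬N = ¬F = T
U ∨ ¬N = T ∨ T = T
(U ∨ ¬N) ∨ R = T ∨ F = T
(¬V → (M ↔ L)) ∨ ((U ∨ ¬N) ∨ R) = T ∨ T = T
¬((¬V → (M ↔ L)) ∨ ((U ∨ ¬N) ∨ R)) = ¬T = F
Hence S1 is false.

S2: In symbols: ¬V → (((¬N ↓ ¬M) → (U ↔ L)) ↔ ((R → ¬N) → ¬U))

¬V = ¬F = T
¬N = ¬F = T
¬M = ¬T = F
¬N ↓ ¬M = T ↓ F = F
U ↔ L = T ↔ T = T
(¬N ↓ ¬M) → (U ↔ L) = F → T = T
¬N = ¬F = T
R → ¬N = F → T = T
¬U = ¬T = F
(R → ¬N) → ¬U = T → F = F
((¬N ↓ ¬M) → (U ↔ L)) ↔ ((R → ¬N) → ¬U) = T ↔ F = F
¬V → (((¬N ↓ ¬M) → (U ↔ L)) ↔ ((R → ¬N) → ¬U)) = T → F = F
So S2 is false.

0 of the 2 statements are true (none).

0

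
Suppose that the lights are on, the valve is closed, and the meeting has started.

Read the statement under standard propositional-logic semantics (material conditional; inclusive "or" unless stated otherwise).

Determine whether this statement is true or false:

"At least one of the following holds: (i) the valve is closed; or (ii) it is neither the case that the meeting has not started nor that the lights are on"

True

Let Q = "the valve is open" (F), R = "the meeting has started" (T), P = "the lights are on" (T).
Formalization: ~Q | (~R nor P)

~Q = ~F = T
~R = ~T = F
~R nor P = F nor T = F
~Q | (~R nor P) = T | F = T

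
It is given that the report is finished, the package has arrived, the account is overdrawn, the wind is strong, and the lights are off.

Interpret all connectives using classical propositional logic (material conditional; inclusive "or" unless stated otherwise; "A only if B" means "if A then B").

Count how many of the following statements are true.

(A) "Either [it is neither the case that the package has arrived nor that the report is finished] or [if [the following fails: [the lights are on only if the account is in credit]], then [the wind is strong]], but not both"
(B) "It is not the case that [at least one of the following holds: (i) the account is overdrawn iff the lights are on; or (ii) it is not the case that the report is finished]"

Let Q = "the package has arrived" (True), P = "the report is finished" (True), U = "the lights are on" (False), R = "the account is overdrawn" (True), S = "the wind is strong" (True).

(A): In symbols: (Q nor P) xor (not (U -> not R) -> S)

Q nor P = True nor True = False
not R = not True = False
U -> not R = False -> False = True
not (U -> not R) = not True = False
not (U -> not R) -> S = False -> True = True
(Q nor P) xor (not (U -> not R) -> S) = False xor True = True
So (A) is true.

(B): This is not ((R iff U) or not P).

R iff U = True iff False = False
not P = not True = False
(R iff U) or not P = False or False = False
not ((R iff U) or not P) = not False = True
Thus (B) is true.

2 of the 2 statements are true ((A), (B)).

2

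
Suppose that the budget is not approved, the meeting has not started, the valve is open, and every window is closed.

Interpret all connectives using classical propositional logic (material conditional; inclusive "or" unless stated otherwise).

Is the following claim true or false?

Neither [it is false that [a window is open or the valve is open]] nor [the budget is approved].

true

Let U = "a window is open" (False), D = "the valve is open" (True), K = "the budget is approved" (False).
Formalization: not (U or D) nor K

U or D = False or True = True
not (U or D) = not True = False
not (U or D) nor K = False nor False = True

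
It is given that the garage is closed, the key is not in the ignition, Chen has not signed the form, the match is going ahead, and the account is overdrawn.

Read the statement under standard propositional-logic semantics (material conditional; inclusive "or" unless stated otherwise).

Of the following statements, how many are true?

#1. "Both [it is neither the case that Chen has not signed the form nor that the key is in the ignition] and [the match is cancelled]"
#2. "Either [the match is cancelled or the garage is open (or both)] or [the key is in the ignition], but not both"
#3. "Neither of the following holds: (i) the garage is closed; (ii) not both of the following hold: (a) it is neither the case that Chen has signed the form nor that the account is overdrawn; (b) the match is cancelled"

Let R = "Chen has signed the form" (F), Q = "the key is in the ignition" (F), S = "the match is cancelled" (F), P = "the garage is closed" (T), U = "the account is overdrawn" (T).

#1: This is (~R nor Q) & S.

~R = ~F = T
~R nor Q = T nor F = F
(~R nor Q) & S = F & F = F
So #1 is false.

#2: In symbols: (S | ~P) xor Q

~P = ~T = F
S | ~P = F | F = F
(S | ~P) xor Q = F xor F = F
So #2 is false.

#3: Formalization: P nor ((R nor U) nand S)

R nor U = F nor T = F
(R nor U) nand S = F nand F = T
P nor ((R nor U) nand S) = T nor T = F
So #3 is false.

Count: 0.

0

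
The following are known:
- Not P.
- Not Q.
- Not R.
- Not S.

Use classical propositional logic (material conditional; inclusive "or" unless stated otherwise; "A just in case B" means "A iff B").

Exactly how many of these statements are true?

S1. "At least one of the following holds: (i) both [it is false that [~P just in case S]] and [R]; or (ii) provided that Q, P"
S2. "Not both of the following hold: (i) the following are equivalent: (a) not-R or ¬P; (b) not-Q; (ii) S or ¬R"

1

S1: Formalization: (not (not P iff S) and R) or (Q -> P)

not P = not False = True
not P iff S = True iff False = False
not (not P iff S) = not False = True
not (not P iff S) and R = True and False = False
Q -> P = False -> False = True
(not (not P iff S) and R) or (Q -> P) = False or True = True
Hence S1 is true.

S2: Formalization: ((not R or not P) iff not Q) nand (S or not R)

not R = not False = True
not P = not False = True
not R or not P = True or True = True
not Q = not False = True
(not R or not P) iff not Q = True iff True = True
not R = not False = True
S or not R = False or True = True
((not R or not P) iff not Q) nand (S or not R) = True nand True = False
Hence S2 is false.

1 of the 2 statements is true.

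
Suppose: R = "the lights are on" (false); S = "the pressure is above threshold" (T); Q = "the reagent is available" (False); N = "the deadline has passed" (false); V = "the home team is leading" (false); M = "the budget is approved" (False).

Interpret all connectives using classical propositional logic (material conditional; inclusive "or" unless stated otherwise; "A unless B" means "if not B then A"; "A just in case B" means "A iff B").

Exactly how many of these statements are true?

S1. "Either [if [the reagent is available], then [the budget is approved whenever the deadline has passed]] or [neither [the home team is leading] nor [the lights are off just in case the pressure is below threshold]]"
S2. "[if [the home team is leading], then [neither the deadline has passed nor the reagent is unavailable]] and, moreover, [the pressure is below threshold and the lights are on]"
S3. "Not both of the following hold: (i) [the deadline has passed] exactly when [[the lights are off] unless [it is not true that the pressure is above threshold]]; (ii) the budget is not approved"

S1: In symbols: (Q -> (N -> M)) | (V nor (~R <-> ~S))

N -> M = F -> F = T
Q -> (N -> M) = F -> T = T
~R = ~F = T
~S = ~T = F
~R <-> ~S = T <-> F = F
V nor (~R <-> ~S) = F nor F = T
(Q -> (N -> M)) | (V nor (~R <-> ~S)) = T | T = T
So S1 is true.

S2: This is (V -> (N nor ~Q)) & (~S & R).

~Q = ~F = T
N nor ~Q = F nor T = F
V -> (N nor ~Q) = F -> F = T
~S = ~T = F
~S & R = F & F = F
(V -> (N nor ~Q)) & (~S & R) = T & F = F
Thus S2 is false.

S3: Parsed as (N <-> (~R | ~S)) nand ~M

~R = ~F = T
~S = ~T = F
~R | ~S = T | F = T
N <-> (~R | ~S) = F <-> T = F
~M = ~F = T
(N <-> (~R | ~S)) nand ~M = F nand T = T
So S3 is true.

Count: 2.

2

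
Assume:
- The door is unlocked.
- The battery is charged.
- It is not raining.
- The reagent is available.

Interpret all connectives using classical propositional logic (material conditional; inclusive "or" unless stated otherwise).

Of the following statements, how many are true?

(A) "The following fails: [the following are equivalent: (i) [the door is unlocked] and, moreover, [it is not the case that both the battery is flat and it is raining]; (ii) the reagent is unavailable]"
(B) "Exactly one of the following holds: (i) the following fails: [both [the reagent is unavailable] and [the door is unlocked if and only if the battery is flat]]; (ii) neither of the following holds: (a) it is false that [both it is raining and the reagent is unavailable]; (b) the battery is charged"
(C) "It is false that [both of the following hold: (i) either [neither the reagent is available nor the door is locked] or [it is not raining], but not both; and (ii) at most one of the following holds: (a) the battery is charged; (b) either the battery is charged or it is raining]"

3

Let V = "the door is locked" (F), U = "the battery is charged" (T), R = "it is raining" (F), W = "the reagent is available" (T).

(A): Formalization: ~((~V & (~U nand R)) <-> ~W)

~V = ~F = T
~U = ~T = F
~U nand R = F nand F = T
~V & (~U nand R) = T & T = T
~W = ~T = F
(~V & (~U nand R)) <-> ~W = T <-> F = F
~((~V & (~U nand R)) <-> ~W) = ~F = T
Thus (A) is true.

(B): This is ~(~W & (~V <-> ~U)) xor (~(R & ~W) nor U).

~W = ~T = F
~V = ~F = T
~U = ~T = F
~V <-> ~U = T <-> F = F
~W & (~V <-> ~U) = F & F = F
~(~W & (~V <-> ~U)) = ~F = T
~W = ~T = F
R & ~W = F & F = F
~(R & ~W) = ~F = T
~(R & ~W) nor U = T nor T = F
~(~W & (~V <-> ~U)) xor (~(R & ~W) nor U) = T xor F = T
Thus (B) is true.

(C): Parsed as ~(((W nor V) xor ~R) & (U nand (U | R)))

W nor V = T nor F = F
~R = ~F = T
(W nor V) xor ~R = F xor T = T
U | R = T | F = T
U nand (U | R) = T nand T = F
((W nor V) xor ~R) & (U nand (U | R)) = T & F = F
~(((W nor V) xor ~R) & (U nand (U | R))) = ~F = T
So (C) is true.

3 of the 3 statements are true.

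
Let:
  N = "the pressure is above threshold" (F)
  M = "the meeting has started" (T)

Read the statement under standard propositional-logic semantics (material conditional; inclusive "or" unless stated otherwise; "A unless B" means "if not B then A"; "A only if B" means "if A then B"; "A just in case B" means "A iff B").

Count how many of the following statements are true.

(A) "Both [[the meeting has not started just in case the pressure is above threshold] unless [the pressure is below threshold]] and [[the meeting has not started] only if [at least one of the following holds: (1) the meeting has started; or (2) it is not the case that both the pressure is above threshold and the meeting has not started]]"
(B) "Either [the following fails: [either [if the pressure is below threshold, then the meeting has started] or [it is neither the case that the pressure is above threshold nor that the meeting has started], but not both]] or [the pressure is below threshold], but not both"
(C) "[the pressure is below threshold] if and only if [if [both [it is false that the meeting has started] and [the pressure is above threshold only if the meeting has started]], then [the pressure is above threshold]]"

3

(A): In symbols: ((¬M ↔ N) ∨ ¬N) ∧ (¬M → (M ∨ (N ↑ ¬M)))

¬M = ¬T = F
¬M ↔ N = F ↔ F = T
¬N = ¬F = T
(¬M ↔ N) ∨ ¬N = T ∨ T = T
¬M = ¬T = F
¬M = ¬T = F
N ↑ ¬M = F ↑ F = T
M ∨ (N ↑ ¬M) = T ∨ T = T
¬M → (M ∨ (N ↑ ¬M)) = F → T = T
((¬M ↔ N) ∨ ¬N) ∧ (¬M → (M ∨ (N ↑ ¬M))) = T ∧ T = T
Hence (A) is true.

(B): In symbols: ¬((¬N → M) ⊕ (N ↓ M)) ⊕ ¬N

¬N = ¬F = T
¬N → M = T → T = T
N ↓ M = F ↓ T = F
(¬N → M) ⊕ (N ↓ M) = T ⊕ F = T
¬((¬N → M) ⊕ (N ↓ M)) = ¬T = F
¬N = ¬F = T
¬((¬N → M) ⊕ (N ↓ M)) ⊕ ¬N = F ⊕ T = T
Hence (B) is true.

(C): This is ¬N ↔ ((¬M ∧ (N → M)) → N).

¬N = ¬F = T
¬M = ¬T = F
N → M = F → T = T
¬M ∧ (N → M) = F ∧ T = F
(¬M ∧ (N → M)) → N = F → F = T
¬N ↔ ((¬M ∧ (N → M)) → N) = T ↔ T = T
Hence (C) is true.

Count: 3.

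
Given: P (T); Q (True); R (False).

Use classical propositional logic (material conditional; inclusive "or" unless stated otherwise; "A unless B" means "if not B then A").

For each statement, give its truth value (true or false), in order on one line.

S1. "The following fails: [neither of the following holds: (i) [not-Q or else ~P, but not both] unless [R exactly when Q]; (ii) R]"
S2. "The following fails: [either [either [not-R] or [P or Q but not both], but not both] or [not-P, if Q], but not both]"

S1 F; S2 F

S1: Parsed as not (((not Q xor not P) or (R iff Q)) nor R)

not Q = not True = False
not P = not True = False
not Q xor not P = False xor False = False
R iff Q = False iff True = False
(not Q xor not P) or (R iff Q) = False or False = False
((not Q xor not P) or (R iff Q)) nor R = False nor False = True
not (((not Q xor not P) or (R iff Q)) nor R) = not True = False
So S1 is false.

S2: This is not ((not R xor (P xor Q)) xor (Q -> not P)).

not R = not False = True
P xor Q = True xor True = False
not R xor (P xor Q) = True xor False = True
not P = not True = False
Q -> not P = True -> False = False
(not R xor (P xor Q)) xor (Q -> not P) = True xor False = True
not ((not R xor (P xor Q)) xor (Q -> not P)) = not True = False
Thus S2 is false.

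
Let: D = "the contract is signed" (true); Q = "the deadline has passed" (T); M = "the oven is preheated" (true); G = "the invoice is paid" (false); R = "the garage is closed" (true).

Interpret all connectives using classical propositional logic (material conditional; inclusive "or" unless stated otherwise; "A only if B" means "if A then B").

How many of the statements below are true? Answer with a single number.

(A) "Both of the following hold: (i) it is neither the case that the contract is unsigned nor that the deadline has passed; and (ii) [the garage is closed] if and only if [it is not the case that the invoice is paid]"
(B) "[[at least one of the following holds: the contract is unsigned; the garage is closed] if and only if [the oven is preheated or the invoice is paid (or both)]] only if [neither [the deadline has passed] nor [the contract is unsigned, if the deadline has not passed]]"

(A): Formalization: (~D nor Q) & (R <-> ~G)

~D = ~T = F
~D nor Q = F nor T = F
~G = ~F = T
R <-> ~G = T <-> T = T
(~D nor Q) & (R <-> ~G) = F & T = F
Hence (A) is false.

(B): Formalization: ((~D | R) <-> (M | G)) -> (Q nor (~Q -> ~D))

~D = ~T = F
~D | R = F | T = T
M | G = T | F = T
(~D | R) <-> (M | G) = T <-> T = T
~Q = ~T = F
~D = ~T = F
~Q -> ~D = F -> F = T
Q nor (~Q -> ~D) = T nor T = F
((~D | R) <-> (M | G)) -> (Q nor (~Q -> ~D)) = T -> F = F
Thus (B) is false.

Count: 0.

0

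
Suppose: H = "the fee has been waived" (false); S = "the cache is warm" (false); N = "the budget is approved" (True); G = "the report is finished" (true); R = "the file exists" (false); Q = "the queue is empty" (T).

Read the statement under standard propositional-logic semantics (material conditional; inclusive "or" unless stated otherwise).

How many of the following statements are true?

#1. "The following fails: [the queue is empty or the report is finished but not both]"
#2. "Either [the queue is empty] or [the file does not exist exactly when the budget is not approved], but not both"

2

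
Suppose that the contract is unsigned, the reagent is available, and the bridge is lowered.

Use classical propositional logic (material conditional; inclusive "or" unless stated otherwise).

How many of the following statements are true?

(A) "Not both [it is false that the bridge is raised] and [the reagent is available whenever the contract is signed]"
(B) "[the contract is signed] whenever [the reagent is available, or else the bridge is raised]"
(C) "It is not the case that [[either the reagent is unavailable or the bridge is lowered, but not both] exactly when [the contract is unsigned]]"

Let K = "the bridge is raised" (False), V = "the contract is signed" (False), M = "the reagent is available" (True).

(A): In symbols: not K nand (V -> M)

not K = not False = True
V -> M = False -> True = True
not K nand (V -> M) = True nand True = False
So (A) is false.

(B): This is (M or K) -> V.

M or K = True or False = True
(M or K) -> V = True -> False = False
Thus (B) is false.

(C): In symbols: not ((not M xor not K) iff not V)

not M = not True = False
not K = not False = True
not M xor not K = False xor True = True
not V = not False = True
(not M xor not K) iff not V = True iff True = True
not ((not M xor not K) iff not V) = not True = False
Hence (C) is false.

0 of the 3 statements are true (none).

0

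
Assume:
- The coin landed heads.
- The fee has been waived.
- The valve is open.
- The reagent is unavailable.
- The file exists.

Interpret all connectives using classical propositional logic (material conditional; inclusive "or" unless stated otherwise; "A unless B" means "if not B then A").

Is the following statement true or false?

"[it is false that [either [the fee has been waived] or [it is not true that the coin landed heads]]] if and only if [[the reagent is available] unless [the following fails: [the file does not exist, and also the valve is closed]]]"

Let W = "the fee has been waived" (T), H = "the coin landed heads" (T), M = "the reagent is available" (F), G = "the file exists" (T), Q = "the valve is open" (T).
Formalization: ¬(W ∨ ¬H) ↔ (M ∨ ¬(¬G ∧ ¬Q))

¬H = ¬T = F
W ∨ ¬H = T ∨ F = T
¬(W ∨ ¬H) = ¬T = F
¬G = ¬T = F
¬Q = ¬T = F
¬G ∧ ¬Q = F ∧ F = F
¬(¬G ∧ ¬Q) = ¬F = T
M ∨ ¬(¬G ∧ ¬Q) = F ∨ T = T
¬(W ∨ ¬H) ↔ (M ∨ ¬(¬G ∧ ¬Q)) = F ↔ T = F

false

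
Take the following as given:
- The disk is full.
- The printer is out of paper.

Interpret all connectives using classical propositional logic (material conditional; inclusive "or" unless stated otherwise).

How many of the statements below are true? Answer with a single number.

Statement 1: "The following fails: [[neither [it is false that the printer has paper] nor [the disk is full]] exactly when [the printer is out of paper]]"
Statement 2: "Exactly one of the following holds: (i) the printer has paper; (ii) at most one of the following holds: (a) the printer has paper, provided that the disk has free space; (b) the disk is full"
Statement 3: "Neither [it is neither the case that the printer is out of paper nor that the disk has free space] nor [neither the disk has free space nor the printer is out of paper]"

Let Q = "the printer has paper" (F), P = "the disk is full" (T).

Statement 1: Parsed as ~((~Q nor P) <-> ~Q)

~Q = ~F = T
~Q nor P = T nor T = F
~Q = ~F = T
(~Q nor P) <-> ~Q = F <-> T = F
~((~Q nor P) <-> ~Q) = ~F = T
So Statement 1 is true.

Statement 2: This is Q xor ((~P -> Q) nand P).

~P = ~T = F
~P -> Q = F -> F = T
(~P -> Q) nand P = T nand T = F
Q xor ((~P -> Q) nand P) = F xor F = F
Thus Statement 2 is false.

Statement 3: Parsed as (~Q nor ~P) nor (~P nor ~Q)

~Q = ~F = T
~P = ~T = F
~Q nor ~P = T nor F = F
~P = ~T = F
~Q = ~F = T
~P nor ~Q = F nor T = F
(~Q nor ~P) nor (~P nor ~Q) = F nor F = T
Hence Statement 3 is true.

True statements: 2.

2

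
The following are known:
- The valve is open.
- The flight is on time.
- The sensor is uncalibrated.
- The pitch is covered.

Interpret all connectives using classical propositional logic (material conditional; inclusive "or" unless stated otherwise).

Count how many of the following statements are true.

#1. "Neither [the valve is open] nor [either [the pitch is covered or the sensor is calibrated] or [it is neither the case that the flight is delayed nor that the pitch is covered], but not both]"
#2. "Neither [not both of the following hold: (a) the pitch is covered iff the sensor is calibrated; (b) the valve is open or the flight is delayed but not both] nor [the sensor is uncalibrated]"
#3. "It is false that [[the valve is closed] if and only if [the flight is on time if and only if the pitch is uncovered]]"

0

Let N = "the valve is open" (T), H = "the pitch is covered" (T), U = "the sensor is calibrated" (F), L = "the flight is delayed" (F).

#1: This is N nor ((H | U) xor (L nor H)).

H | U = T | F = T
L nor H = F nor T = F
(H | U) xor (L nor H) = T xor F = T
N nor ((H | U) xor (L nor H)) = T nor T = F
So #1 is false.

#2: In symbols: ((H <-> U) nand (N xor L)) nor ~U

H <-> U = T <-> F = F
N xor L = T xor F = T
(H <-> U) nand (N xor L) = F nand T = T
~U = ~F = T
((H <-> U) nand (N xor L)) nor ~U = T nor T = F
So #2 is false.

#3: Formalization: ~(~N <-> (~L <-> ~H))

~N = ~T = F
~L = ~F = T
~H = ~T = F
~L <-> ~H = T <-> F = F
~N <-> (~L <-> ~H) = F <-> F = T
~(~N <-> (~L <-> ~H)) = ~T = F
Hence #3 is false.

0 of the 3 statements are true (none).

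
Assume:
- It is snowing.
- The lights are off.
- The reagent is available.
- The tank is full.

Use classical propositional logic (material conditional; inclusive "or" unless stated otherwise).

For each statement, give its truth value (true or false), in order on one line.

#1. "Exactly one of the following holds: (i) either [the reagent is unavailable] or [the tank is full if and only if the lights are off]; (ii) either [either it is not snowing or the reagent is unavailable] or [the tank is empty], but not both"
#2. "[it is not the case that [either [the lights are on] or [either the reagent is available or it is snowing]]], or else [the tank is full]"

Let R = "the reagent is available" (T), S = "the tank is full" (T), Q = "the lights are on" (F), P = "it is snowing" (T).

#1: Parsed as (¬R ∨ (S ↔ ¬Q)) ⊕ ((¬P ∨ ¬R) ⊕ ¬S)

¬R = ¬T = F
¬Q = ¬F = T
S ↔ ¬Q = T ↔ T = T
¬R ∨ (S ↔ ¬Q) = F ∨ T = T
¬P = ¬T = F
¬R = ¬T = F
¬P ∨ ¬R = F ∨ F = F
¬S = ¬T = F
(¬P ∨ ¬R) ⊕ ¬S = F ⊕ F = F
(¬R ∨ (S ↔ ¬Q)) ⊕ ((¬P ∨ ¬R) ⊕ ¬S) = T ⊕ F = T
Hence #1 is true.

#2: Formalization: ¬(Q ∨ (R ∨ P)) ∨ S

R ∨ P = T ∨ T = T
Q ∨ (R ∨ P) = F ∨ T = T
¬(Q ∨ (R ∨ P)) = ¬T = F
¬(Q ∨ (R ∨ P)) ∨ S = F ∨ T = T
So #2 is true.

#1 T / #2 T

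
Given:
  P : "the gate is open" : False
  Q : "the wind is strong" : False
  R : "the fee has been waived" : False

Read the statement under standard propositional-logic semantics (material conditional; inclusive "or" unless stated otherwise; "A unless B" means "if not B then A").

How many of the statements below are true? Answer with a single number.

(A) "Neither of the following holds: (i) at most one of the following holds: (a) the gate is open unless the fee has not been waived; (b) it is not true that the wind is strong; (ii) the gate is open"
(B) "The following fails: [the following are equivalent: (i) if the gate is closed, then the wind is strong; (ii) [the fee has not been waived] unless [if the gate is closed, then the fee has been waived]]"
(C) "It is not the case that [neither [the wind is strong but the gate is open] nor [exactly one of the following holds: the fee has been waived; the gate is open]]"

(A): Formalization: ((P | ~R) nand ~Q) nor P

~R = ~F = T
P | ~R = F | T = T
~Q = ~F = T
(P | ~R) nand ~Q = T nand T = F
((P | ~R) nand ~Q) nor P = F nor F = T
So (A) is true.

(B): Parsed as ~((~P -> Q) <-> (~R | (~P -> R)))

~P = ~F = T
~P -> Q = T -> F = F
~R = ~F = T
~P = ~F = T
~P -> R = T -> F = F
~R | (~P -> R) = T | F = T
(~P -> Q) <-> (~R | (~P -> R)) = F <-> T = F
~((~P -> Q) <-> (~R | (~P -> R))) = ~F = T
Hence (B) is true.

(C): In symbols: ~((Q & P) nor (R xor P))

Q & P = F & F = F
R xor P = F xor F = F
(Q & P) nor (R xor P) = F nor F = T
~((Q & P) nor (R xor P)) = ~T = F
Hence (C) is false.

True statements: 2 ((A), (B)).

2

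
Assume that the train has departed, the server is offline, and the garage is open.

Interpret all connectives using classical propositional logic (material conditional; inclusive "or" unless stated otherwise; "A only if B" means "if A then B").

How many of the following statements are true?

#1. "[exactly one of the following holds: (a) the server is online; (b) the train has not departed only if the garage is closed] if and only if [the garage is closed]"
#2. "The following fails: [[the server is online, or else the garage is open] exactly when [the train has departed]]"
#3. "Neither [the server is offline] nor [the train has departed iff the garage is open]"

Let Q = "the server is online" (F), P = "the train has departed" (T), R = "the garage is closed" (F).

#1: In symbols: (Q ⊕ (¬P → R)) ↔ R

¬P = ¬T = F
¬P → R = F → F = T
Q ⊕ (¬P → R) = F ⊕ T = T
(Q ⊕ (¬P → R)) ↔ R = T ↔ F = F
Thus #1 is false.

#2: This is ¬((Q ∨ ¬R) ↔ P).

¬R = ¬F = T
Q ∨ ¬R = F ∨ T = T
(Q ∨ ¬R) ↔ P = T ↔ T = T
¬((Q ∨ ¬R) ↔ P) = ¬T = F
Hence #2 is false.

#3: This is ¬Q ↓ (P ↔ ¬R).

¬Q = ¬F = T
¬R = ¬F = T
P ↔ ¬R = T ↔ T = T
¬Q ↓ (P ↔ ¬R) = T ↓ T = F
So #3 is false.

Count: 0.

0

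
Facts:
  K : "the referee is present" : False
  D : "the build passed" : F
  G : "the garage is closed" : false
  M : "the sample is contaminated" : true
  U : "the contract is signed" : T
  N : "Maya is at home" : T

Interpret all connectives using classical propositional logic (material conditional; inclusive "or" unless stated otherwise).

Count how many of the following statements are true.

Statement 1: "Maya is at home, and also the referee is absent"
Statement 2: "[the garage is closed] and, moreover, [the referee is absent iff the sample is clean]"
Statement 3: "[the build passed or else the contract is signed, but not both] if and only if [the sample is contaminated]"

2

Statement 1: This is N & ~K.

~K = ~F = T
N & ~K = T & T = T
Hence Statement 1 is true.

Statement 2: In symbols: G & (~K <-> ~M)

~K = ~F = T
~M = ~T = F
~K <-> ~M = T <-> F = F
G & (~K <-> ~M) = F & F = F
Thus Statement 2 is false.

Statement 3: Formalization: (D xor U) <-> M

D xor U = F xor T = T
(D xor U) <-> M = T <-> T = T
So Statement 3 is true.

True statements: 2 (Statement 1, Statement 3).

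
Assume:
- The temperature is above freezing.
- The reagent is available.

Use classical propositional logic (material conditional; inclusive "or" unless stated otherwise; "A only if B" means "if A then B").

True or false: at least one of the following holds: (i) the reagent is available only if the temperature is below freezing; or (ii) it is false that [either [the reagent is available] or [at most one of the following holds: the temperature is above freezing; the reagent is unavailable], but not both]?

True.

Let W = "the reagent is available" (True), D = "the temperature is below freezing" (False).
Parsed as (W -> D) or not (W xor (not D nand not W))

W -> D = True -> False = False
not D = not False = True
not W = not True = False
not D nand not W = True nand False = True
W xor (not D nand not W) = True xor True = False
not (W xor (not D nand not W)) = not False = True
(W -> D) or not (W xor (not D nand not W)) = False or True = True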